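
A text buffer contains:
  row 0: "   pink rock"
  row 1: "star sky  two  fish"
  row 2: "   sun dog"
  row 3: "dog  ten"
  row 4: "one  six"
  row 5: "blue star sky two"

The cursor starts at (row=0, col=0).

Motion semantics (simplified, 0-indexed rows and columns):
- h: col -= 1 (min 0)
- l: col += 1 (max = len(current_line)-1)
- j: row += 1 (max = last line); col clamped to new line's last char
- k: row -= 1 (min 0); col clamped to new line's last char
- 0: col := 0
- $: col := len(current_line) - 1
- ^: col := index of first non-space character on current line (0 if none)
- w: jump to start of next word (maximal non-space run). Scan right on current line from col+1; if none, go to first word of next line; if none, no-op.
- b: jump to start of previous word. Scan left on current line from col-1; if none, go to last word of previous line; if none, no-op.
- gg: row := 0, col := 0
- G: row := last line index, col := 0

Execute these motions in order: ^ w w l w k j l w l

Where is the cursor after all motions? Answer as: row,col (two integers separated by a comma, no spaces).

Answer: 1,11

Derivation:
After 1 (^): row=0 col=3 char='p'
After 2 (w): row=0 col=8 char='r'
After 3 (w): row=1 col=0 char='s'
After 4 (l): row=1 col=1 char='t'
After 5 (w): row=1 col=5 char='s'
After 6 (k): row=0 col=5 char='n'
After 7 (j): row=1 col=5 char='s'
After 8 (l): row=1 col=6 char='k'
After 9 (w): row=1 col=10 char='t'
After 10 (l): row=1 col=11 char='w'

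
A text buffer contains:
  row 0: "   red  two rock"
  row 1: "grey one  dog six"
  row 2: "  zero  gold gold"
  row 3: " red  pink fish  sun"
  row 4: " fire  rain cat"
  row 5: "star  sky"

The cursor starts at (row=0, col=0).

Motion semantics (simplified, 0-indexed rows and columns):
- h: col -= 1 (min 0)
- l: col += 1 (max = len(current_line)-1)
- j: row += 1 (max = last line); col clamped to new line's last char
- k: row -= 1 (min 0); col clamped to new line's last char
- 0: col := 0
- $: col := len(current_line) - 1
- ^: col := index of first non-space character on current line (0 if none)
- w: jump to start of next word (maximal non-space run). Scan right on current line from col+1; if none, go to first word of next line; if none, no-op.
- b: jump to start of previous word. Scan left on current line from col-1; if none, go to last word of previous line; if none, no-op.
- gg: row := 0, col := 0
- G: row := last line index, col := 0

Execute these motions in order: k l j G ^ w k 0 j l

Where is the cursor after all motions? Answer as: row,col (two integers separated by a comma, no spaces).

Answer: 5,1

Derivation:
After 1 (k): row=0 col=0 char='_'
After 2 (l): row=0 col=1 char='_'
After 3 (j): row=1 col=1 char='r'
After 4 (G): row=5 col=0 char='s'
After 5 (^): row=5 col=0 char='s'
After 6 (w): row=5 col=6 char='s'
After 7 (k): row=4 col=6 char='_'
After 8 (0): row=4 col=0 char='_'
After 9 (j): row=5 col=0 char='s'
After 10 (l): row=5 col=1 char='t'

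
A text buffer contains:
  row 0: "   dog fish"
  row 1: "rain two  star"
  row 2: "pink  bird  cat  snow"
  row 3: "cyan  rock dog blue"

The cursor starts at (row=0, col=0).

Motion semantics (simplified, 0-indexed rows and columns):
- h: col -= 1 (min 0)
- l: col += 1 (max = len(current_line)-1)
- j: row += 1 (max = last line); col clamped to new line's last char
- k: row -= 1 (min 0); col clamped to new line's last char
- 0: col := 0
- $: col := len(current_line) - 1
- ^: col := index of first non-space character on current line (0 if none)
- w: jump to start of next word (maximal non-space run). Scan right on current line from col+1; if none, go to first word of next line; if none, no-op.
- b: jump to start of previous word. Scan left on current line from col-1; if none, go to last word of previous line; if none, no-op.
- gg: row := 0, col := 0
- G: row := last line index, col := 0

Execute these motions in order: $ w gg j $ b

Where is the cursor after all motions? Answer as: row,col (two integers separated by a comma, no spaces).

Answer: 1,10

Derivation:
After 1 ($): row=0 col=10 char='h'
After 2 (w): row=1 col=0 char='r'
After 3 (gg): row=0 col=0 char='_'
After 4 (j): row=1 col=0 char='r'
After 5 ($): row=1 col=13 char='r'
After 6 (b): row=1 col=10 char='s'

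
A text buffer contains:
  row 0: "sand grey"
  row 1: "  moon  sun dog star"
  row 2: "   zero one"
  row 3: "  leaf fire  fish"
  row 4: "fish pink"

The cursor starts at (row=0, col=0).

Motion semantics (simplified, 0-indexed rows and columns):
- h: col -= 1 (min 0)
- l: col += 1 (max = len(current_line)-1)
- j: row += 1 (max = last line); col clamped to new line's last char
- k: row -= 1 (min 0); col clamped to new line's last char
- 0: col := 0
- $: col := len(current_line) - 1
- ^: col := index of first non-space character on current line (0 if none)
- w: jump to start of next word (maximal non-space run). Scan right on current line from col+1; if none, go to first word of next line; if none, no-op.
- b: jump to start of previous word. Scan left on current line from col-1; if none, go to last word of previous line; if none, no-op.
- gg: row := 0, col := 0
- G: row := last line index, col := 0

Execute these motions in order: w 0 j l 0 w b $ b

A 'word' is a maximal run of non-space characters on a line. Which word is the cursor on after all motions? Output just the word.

After 1 (w): row=0 col=5 char='g'
After 2 (0): row=0 col=0 char='s'
After 3 (j): row=1 col=0 char='_'
After 4 (l): row=1 col=1 char='_'
After 5 (0): row=1 col=0 char='_'
After 6 (w): row=1 col=2 char='m'
After 7 (b): row=0 col=5 char='g'
After 8 ($): row=0 col=8 char='y'
After 9 (b): row=0 col=5 char='g'

Answer: grey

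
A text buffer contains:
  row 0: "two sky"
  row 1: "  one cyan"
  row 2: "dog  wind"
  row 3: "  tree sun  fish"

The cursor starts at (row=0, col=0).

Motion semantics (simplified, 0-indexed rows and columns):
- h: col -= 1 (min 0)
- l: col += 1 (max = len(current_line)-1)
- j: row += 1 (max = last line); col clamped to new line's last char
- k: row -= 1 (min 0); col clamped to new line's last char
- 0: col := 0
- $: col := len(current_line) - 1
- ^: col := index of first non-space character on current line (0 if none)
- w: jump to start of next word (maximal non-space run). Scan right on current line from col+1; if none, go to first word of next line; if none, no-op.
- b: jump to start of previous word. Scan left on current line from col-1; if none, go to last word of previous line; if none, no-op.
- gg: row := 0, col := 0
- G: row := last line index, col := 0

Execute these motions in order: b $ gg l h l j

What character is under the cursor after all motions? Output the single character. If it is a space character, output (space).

Answer: (space)

Derivation:
After 1 (b): row=0 col=0 char='t'
After 2 ($): row=0 col=6 char='y'
After 3 (gg): row=0 col=0 char='t'
After 4 (l): row=0 col=1 char='w'
After 5 (h): row=0 col=0 char='t'
After 6 (l): row=0 col=1 char='w'
After 7 (j): row=1 col=1 char='_'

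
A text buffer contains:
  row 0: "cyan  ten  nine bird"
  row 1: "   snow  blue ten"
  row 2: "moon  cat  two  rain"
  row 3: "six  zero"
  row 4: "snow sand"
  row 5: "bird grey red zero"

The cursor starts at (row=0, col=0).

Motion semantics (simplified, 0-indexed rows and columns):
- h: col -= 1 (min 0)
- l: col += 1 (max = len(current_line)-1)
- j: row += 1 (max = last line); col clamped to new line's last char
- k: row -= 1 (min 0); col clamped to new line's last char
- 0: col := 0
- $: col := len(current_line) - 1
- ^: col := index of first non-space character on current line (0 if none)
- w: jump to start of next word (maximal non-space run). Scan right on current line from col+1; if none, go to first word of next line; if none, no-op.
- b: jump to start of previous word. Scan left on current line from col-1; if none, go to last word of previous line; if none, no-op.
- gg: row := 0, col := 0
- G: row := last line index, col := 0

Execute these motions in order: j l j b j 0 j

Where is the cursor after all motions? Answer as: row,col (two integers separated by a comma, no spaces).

After 1 (j): row=1 col=0 char='_'
After 2 (l): row=1 col=1 char='_'
After 3 (j): row=2 col=1 char='o'
After 4 (b): row=2 col=0 char='m'
After 5 (j): row=3 col=0 char='s'
After 6 (0): row=3 col=0 char='s'
After 7 (j): row=4 col=0 char='s'

Answer: 4,0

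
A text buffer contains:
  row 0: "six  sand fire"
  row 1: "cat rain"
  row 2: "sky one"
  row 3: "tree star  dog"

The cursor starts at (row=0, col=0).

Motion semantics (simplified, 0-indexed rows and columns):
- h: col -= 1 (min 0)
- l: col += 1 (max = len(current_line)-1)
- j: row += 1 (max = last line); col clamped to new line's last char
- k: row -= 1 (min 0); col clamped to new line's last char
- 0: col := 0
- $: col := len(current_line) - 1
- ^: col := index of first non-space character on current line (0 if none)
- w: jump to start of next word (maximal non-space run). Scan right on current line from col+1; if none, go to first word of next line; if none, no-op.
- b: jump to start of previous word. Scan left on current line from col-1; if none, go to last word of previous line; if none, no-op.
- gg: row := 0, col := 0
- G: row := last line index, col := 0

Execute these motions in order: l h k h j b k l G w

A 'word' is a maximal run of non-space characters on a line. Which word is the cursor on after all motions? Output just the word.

After 1 (l): row=0 col=1 char='i'
After 2 (h): row=0 col=0 char='s'
After 3 (k): row=0 col=0 char='s'
After 4 (h): row=0 col=0 char='s'
After 5 (j): row=1 col=0 char='c'
After 6 (b): row=0 col=10 char='f'
After 7 (k): row=0 col=10 char='f'
After 8 (l): row=0 col=11 char='i'
After 9 (G): row=3 col=0 char='t'
After 10 (w): row=3 col=5 char='s'

Answer: star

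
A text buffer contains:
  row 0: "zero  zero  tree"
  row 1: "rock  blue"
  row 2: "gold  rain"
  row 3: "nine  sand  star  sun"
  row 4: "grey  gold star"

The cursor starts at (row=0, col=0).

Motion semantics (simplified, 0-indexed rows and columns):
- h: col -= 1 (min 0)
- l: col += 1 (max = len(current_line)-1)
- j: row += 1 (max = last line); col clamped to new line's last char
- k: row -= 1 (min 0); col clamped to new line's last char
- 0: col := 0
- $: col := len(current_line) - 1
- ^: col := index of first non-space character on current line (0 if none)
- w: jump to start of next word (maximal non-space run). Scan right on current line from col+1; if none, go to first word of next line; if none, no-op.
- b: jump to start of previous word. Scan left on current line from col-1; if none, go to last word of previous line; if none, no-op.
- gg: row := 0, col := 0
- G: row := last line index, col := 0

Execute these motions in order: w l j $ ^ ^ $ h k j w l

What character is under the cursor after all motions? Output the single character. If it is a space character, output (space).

Answer: o

Derivation:
After 1 (w): row=0 col=6 char='z'
After 2 (l): row=0 col=7 char='e'
After 3 (j): row=1 col=7 char='l'
After 4 ($): row=1 col=9 char='e'
After 5 (^): row=1 col=0 char='r'
After 6 (^): row=1 col=0 char='r'
After 7 ($): row=1 col=9 char='e'
After 8 (h): row=1 col=8 char='u'
After 9 (k): row=0 col=8 char='r'
After 10 (j): row=1 col=8 char='u'
After 11 (w): row=2 col=0 char='g'
After 12 (l): row=2 col=1 char='o'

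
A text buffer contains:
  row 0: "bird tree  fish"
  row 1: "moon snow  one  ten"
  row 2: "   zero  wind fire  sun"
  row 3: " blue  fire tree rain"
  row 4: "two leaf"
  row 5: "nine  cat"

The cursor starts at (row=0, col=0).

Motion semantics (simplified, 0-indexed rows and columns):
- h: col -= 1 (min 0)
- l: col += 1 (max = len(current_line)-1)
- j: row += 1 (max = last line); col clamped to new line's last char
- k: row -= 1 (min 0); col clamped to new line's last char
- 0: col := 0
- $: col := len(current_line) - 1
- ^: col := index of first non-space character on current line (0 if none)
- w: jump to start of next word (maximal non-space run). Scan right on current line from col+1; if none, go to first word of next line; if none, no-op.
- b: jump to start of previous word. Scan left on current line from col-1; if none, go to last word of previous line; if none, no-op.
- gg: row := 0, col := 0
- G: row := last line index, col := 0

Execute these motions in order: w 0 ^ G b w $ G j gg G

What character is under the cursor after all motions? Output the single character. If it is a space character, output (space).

After 1 (w): row=0 col=5 char='t'
After 2 (0): row=0 col=0 char='b'
After 3 (^): row=0 col=0 char='b'
After 4 (G): row=5 col=0 char='n'
After 5 (b): row=4 col=4 char='l'
After 6 (w): row=5 col=0 char='n'
After 7 ($): row=5 col=8 char='t'
After 8 (G): row=5 col=0 char='n'
After 9 (j): row=5 col=0 char='n'
After 10 (gg): row=0 col=0 char='b'
After 11 (G): row=5 col=0 char='n'

Answer: n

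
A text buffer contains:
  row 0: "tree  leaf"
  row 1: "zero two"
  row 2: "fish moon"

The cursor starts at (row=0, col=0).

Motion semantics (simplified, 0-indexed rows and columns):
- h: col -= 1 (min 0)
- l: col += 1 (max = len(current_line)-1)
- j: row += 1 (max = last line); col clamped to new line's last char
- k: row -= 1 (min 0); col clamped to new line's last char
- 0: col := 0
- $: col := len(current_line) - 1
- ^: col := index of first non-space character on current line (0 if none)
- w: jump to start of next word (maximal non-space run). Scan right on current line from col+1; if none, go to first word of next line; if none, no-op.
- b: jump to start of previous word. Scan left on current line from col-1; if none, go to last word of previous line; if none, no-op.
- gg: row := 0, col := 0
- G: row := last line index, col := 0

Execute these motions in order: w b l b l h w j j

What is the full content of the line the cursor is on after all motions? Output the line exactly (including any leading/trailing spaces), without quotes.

After 1 (w): row=0 col=6 char='l'
After 2 (b): row=0 col=0 char='t'
After 3 (l): row=0 col=1 char='r'
After 4 (b): row=0 col=0 char='t'
After 5 (l): row=0 col=1 char='r'
After 6 (h): row=0 col=0 char='t'
After 7 (w): row=0 col=6 char='l'
After 8 (j): row=1 col=6 char='w'
After 9 (j): row=2 col=6 char='o'

Answer: fish moon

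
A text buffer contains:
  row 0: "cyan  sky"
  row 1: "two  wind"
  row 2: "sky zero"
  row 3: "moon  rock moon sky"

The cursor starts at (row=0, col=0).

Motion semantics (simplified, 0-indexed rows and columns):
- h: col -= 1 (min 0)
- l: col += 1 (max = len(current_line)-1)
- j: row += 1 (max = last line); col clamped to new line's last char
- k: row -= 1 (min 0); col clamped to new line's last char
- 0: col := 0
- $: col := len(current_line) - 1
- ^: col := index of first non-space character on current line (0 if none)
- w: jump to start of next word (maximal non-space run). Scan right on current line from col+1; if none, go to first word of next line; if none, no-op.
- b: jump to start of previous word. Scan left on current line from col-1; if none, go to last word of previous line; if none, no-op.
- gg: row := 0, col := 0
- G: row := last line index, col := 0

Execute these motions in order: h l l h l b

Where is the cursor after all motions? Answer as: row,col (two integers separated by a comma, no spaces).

After 1 (h): row=0 col=0 char='c'
After 2 (l): row=0 col=1 char='y'
After 3 (l): row=0 col=2 char='a'
After 4 (h): row=0 col=1 char='y'
After 5 (l): row=0 col=2 char='a'
After 6 (b): row=0 col=0 char='c'

Answer: 0,0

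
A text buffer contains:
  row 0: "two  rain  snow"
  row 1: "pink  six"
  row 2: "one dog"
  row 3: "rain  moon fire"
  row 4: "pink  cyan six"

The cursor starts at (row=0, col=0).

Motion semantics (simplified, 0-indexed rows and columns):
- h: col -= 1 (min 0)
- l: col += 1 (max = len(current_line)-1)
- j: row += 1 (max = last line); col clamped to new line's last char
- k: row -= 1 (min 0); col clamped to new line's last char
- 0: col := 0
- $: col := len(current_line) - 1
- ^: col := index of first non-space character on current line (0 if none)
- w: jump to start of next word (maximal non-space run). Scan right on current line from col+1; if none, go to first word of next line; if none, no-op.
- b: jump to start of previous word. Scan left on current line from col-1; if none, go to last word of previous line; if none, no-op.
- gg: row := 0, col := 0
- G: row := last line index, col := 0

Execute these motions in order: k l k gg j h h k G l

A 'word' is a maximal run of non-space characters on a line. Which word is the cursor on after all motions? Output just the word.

After 1 (k): row=0 col=0 char='t'
After 2 (l): row=0 col=1 char='w'
After 3 (k): row=0 col=1 char='w'
After 4 (gg): row=0 col=0 char='t'
After 5 (j): row=1 col=0 char='p'
After 6 (h): row=1 col=0 char='p'
After 7 (h): row=1 col=0 char='p'
After 8 (k): row=0 col=0 char='t'
After 9 (G): row=4 col=0 char='p'
After 10 (l): row=4 col=1 char='i'

Answer: pink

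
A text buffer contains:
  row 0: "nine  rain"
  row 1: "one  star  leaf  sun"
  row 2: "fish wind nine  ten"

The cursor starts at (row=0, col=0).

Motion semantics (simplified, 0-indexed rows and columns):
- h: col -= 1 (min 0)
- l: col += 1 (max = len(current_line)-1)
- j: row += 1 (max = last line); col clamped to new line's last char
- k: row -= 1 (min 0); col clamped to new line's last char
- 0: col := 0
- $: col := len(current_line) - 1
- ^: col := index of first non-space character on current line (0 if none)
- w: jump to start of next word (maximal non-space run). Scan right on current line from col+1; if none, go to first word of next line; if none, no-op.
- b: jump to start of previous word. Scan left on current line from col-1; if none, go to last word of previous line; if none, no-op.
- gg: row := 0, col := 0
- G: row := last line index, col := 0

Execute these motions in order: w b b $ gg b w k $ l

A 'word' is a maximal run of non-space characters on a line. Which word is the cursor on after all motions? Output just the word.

Answer: rain

Derivation:
After 1 (w): row=0 col=6 char='r'
After 2 (b): row=0 col=0 char='n'
After 3 (b): row=0 col=0 char='n'
After 4 ($): row=0 col=9 char='n'
After 5 (gg): row=0 col=0 char='n'
After 6 (b): row=0 col=0 char='n'
After 7 (w): row=0 col=6 char='r'
After 8 (k): row=0 col=6 char='r'
After 9 ($): row=0 col=9 char='n'
After 10 (l): row=0 col=9 char='n'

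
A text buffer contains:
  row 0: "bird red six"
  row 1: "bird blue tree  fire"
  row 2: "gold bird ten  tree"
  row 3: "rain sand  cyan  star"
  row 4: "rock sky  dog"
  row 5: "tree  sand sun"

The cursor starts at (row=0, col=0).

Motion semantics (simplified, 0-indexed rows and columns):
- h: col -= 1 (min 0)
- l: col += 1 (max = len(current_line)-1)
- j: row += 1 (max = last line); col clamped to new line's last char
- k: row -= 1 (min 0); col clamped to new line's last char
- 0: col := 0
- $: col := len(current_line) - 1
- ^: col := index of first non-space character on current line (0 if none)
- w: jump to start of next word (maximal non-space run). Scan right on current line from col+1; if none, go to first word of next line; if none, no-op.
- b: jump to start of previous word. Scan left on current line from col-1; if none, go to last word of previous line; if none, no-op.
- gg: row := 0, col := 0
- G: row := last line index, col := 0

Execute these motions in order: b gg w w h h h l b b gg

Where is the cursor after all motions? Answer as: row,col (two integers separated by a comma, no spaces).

After 1 (b): row=0 col=0 char='b'
After 2 (gg): row=0 col=0 char='b'
After 3 (w): row=0 col=5 char='r'
After 4 (w): row=0 col=9 char='s'
After 5 (h): row=0 col=8 char='_'
After 6 (h): row=0 col=7 char='d'
After 7 (h): row=0 col=6 char='e'
After 8 (l): row=0 col=7 char='d'
After 9 (b): row=0 col=5 char='r'
After 10 (b): row=0 col=0 char='b'
After 11 (gg): row=0 col=0 char='b'

Answer: 0,0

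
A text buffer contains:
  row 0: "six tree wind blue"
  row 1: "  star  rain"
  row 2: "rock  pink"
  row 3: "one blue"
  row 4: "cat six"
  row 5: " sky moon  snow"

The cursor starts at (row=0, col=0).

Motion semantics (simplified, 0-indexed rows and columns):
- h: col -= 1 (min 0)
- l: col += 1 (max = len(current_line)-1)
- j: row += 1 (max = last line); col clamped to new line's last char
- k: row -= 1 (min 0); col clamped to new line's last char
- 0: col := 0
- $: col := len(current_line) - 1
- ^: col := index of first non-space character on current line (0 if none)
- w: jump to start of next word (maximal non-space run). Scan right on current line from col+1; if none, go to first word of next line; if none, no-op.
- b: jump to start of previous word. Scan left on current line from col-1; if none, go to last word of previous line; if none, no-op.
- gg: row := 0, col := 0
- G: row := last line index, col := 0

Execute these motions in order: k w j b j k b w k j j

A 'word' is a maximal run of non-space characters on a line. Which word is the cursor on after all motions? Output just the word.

Answer: rock

Derivation:
After 1 (k): row=0 col=0 char='s'
After 2 (w): row=0 col=4 char='t'
After 3 (j): row=1 col=4 char='a'
After 4 (b): row=1 col=2 char='s'
After 5 (j): row=2 col=2 char='c'
After 6 (k): row=1 col=2 char='s'
After 7 (b): row=0 col=14 char='b'
After 8 (w): row=1 col=2 char='s'
After 9 (k): row=0 col=2 char='x'
After 10 (j): row=1 col=2 char='s'
After 11 (j): row=2 col=2 char='c'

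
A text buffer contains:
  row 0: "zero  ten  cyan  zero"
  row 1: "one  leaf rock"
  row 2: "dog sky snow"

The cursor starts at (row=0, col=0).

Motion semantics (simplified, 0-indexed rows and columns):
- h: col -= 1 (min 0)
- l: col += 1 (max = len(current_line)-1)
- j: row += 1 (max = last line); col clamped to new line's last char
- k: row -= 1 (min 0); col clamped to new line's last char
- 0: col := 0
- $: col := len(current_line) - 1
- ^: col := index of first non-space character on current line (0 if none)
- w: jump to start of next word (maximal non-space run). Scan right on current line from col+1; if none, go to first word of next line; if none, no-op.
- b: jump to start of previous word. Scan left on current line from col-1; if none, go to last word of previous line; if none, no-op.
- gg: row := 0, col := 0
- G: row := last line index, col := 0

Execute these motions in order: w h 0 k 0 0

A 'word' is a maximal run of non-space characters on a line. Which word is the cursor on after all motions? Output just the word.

Answer: zero

Derivation:
After 1 (w): row=0 col=6 char='t'
After 2 (h): row=0 col=5 char='_'
After 3 (0): row=0 col=0 char='z'
After 4 (k): row=0 col=0 char='z'
After 5 (0): row=0 col=0 char='z'
After 6 (0): row=0 col=0 char='z'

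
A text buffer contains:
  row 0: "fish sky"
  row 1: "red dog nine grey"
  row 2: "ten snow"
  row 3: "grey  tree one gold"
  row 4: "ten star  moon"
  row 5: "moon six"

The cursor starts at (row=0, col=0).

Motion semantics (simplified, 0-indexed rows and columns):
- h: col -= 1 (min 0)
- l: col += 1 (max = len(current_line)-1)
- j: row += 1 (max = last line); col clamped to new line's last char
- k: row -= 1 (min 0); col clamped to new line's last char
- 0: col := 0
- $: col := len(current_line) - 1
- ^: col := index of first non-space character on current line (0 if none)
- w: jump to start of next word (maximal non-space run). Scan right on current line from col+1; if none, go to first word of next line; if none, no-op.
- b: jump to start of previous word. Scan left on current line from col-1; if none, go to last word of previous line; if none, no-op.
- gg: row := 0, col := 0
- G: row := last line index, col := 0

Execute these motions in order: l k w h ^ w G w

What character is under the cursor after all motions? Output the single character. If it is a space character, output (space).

Answer: s

Derivation:
After 1 (l): row=0 col=1 char='i'
After 2 (k): row=0 col=1 char='i'
After 3 (w): row=0 col=5 char='s'
After 4 (h): row=0 col=4 char='_'
After 5 (^): row=0 col=0 char='f'
After 6 (w): row=0 col=5 char='s'
After 7 (G): row=5 col=0 char='m'
After 8 (w): row=5 col=5 char='s'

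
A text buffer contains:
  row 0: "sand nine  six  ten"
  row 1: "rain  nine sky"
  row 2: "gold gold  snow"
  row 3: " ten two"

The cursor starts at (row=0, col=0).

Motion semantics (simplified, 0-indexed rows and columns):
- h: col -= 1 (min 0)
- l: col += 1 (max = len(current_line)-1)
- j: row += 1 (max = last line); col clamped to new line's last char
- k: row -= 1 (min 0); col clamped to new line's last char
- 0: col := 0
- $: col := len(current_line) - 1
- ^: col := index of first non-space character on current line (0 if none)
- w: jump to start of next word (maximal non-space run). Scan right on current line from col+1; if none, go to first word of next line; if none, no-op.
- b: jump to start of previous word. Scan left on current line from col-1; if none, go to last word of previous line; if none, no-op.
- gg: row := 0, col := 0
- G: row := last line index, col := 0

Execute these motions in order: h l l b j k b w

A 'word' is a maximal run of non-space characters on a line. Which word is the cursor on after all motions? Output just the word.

After 1 (h): row=0 col=0 char='s'
After 2 (l): row=0 col=1 char='a'
After 3 (l): row=0 col=2 char='n'
After 4 (b): row=0 col=0 char='s'
After 5 (j): row=1 col=0 char='r'
After 6 (k): row=0 col=0 char='s'
After 7 (b): row=0 col=0 char='s'
After 8 (w): row=0 col=5 char='n'

Answer: nine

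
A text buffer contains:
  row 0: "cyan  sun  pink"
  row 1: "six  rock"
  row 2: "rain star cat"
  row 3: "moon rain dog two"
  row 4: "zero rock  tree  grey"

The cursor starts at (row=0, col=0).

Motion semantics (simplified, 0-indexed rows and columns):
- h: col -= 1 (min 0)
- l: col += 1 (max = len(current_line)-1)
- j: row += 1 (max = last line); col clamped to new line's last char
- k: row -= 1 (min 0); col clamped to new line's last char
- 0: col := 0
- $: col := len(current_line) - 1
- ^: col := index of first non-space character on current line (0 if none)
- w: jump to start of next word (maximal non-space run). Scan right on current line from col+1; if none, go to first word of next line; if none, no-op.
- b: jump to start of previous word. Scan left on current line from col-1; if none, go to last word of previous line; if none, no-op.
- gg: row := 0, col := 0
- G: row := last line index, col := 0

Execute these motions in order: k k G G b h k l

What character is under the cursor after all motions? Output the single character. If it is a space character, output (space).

After 1 (k): row=0 col=0 char='c'
After 2 (k): row=0 col=0 char='c'
After 3 (G): row=4 col=0 char='z'
After 4 (G): row=4 col=0 char='z'
After 5 (b): row=3 col=14 char='t'
After 6 (h): row=3 col=13 char='_'
After 7 (k): row=2 col=12 char='t'
After 8 (l): row=2 col=12 char='t'

Answer: t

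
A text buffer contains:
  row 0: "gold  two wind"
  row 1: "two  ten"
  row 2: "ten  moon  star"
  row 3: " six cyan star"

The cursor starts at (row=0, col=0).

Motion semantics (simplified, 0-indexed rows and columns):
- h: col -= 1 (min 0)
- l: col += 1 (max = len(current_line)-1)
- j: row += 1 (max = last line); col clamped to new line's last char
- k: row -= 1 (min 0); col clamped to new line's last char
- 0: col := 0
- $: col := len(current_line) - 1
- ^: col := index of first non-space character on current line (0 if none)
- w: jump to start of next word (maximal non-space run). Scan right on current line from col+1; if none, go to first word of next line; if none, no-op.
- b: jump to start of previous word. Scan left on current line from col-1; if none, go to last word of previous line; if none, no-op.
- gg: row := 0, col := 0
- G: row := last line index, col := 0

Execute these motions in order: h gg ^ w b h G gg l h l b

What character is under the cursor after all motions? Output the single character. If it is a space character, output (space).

Answer: g

Derivation:
After 1 (h): row=0 col=0 char='g'
After 2 (gg): row=0 col=0 char='g'
After 3 (^): row=0 col=0 char='g'
After 4 (w): row=0 col=6 char='t'
After 5 (b): row=0 col=0 char='g'
After 6 (h): row=0 col=0 char='g'
After 7 (G): row=3 col=0 char='_'
After 8 (gg): row=0 col=0 char='g'
After 9 (l): row=0 col=1 char='o'
After 10 (h): row=0 col=0 char='g'
After 11 (l): row=0 col=1 char='o'
After 12 (b): row=0 col=0 char='g'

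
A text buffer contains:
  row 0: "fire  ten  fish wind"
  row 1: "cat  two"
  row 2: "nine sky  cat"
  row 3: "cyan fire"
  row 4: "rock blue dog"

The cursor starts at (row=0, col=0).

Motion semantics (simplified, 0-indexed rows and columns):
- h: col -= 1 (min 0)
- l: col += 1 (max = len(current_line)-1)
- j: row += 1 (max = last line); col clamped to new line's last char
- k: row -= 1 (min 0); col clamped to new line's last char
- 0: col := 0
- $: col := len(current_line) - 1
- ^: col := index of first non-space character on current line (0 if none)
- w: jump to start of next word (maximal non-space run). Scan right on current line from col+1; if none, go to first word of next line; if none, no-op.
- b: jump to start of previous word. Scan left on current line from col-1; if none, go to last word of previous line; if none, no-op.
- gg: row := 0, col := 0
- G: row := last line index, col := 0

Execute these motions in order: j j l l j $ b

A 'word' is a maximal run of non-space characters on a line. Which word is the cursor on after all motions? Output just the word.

Answer: fire

Derivation:
After 1 (j): row=1 col=0 char='c'
After 2 (j): row=2 col=0 char='n'
After 3 (l): row=2 col=1 char='i'
After 4 (l): row=2 col=2 char='n'
After 5 (j): row=3 col=2 char='a'
After 6 ($): row=3 col=8 char='e'
After 7 (b): row=3 col=5 char='f'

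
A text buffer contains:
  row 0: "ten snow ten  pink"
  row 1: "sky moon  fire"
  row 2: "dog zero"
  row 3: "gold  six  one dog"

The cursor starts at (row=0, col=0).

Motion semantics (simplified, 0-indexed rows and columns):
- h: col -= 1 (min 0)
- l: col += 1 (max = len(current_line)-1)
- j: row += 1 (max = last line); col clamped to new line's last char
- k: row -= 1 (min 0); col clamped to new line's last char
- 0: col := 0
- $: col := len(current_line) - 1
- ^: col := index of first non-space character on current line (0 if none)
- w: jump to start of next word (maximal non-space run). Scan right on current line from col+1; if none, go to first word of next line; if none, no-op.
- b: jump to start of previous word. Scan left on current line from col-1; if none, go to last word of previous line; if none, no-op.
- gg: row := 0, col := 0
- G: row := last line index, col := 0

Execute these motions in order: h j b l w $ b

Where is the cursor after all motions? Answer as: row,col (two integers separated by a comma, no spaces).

Answer: 1,10

Derivation:
After 1 (h): row=0 col=0 char='t'
After 2 (j): row=1 col=0 char='s'
After 3 (b): row=0 col=14 char='p'
After 4 (l): row=0 col=15 char='i'
After 5 (w): row=1 col=0 char='s'
After 6 ($): row=1 col=13 char='e'
After 7 (b): row=1 col=10 char='f'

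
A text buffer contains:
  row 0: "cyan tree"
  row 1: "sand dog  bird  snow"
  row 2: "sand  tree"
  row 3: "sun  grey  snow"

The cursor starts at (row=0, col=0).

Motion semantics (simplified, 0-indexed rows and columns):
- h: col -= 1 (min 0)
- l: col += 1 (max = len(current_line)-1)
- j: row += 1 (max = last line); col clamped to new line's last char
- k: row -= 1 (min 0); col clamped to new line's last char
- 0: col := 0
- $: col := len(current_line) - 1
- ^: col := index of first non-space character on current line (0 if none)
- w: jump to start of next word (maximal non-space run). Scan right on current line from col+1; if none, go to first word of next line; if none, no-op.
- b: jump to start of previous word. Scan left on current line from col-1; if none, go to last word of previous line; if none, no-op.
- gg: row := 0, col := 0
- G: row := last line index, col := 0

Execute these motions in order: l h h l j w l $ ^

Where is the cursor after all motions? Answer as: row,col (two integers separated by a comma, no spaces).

After 1 (l): row=0 col=1 char='y'
After 2 (h): row=0 col=0 char='c'
After 3 (h): row=0 col=0 char='c'
After 4 (l): row=0 col=1 char='y'
After 5 (j): row=1 col=1 char='a'
After 6 (w): row=1 col=5 char='d'
After 7 (l): row=1 col=6 char='o'
After 8 ($): row=1 col=19 char='w'
After 9 (^): row=1 col=0 char='s'

Answer: 1,0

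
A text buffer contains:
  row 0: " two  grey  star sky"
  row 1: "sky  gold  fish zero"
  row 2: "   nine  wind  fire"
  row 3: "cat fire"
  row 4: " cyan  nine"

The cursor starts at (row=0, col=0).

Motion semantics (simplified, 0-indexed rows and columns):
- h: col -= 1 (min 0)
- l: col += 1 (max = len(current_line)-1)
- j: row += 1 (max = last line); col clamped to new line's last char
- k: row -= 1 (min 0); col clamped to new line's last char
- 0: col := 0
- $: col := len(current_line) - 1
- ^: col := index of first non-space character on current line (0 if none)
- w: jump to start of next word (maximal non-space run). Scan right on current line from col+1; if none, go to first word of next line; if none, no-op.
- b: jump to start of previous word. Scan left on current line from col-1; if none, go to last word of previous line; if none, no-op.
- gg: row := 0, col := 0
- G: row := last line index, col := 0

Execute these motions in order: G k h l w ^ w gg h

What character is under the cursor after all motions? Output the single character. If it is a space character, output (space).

After 1 (G): row=4 col=0 char='_'
After 2 (k): row=3 col=0 char='c'
After 3 (h): row=3 col=0 char='c'
After 4 (l): row=3 col=1 char='a'
After 5 (w): row=3 col=4 char='f'
After 6 (^): row=3 col=0 char='c'
After 7 (w): row=3 col=4 char='f'
After 8 (gg): row=0 col=0 char='_'
After 9 (h): row=0 col=0 char='_'

Answer: (space)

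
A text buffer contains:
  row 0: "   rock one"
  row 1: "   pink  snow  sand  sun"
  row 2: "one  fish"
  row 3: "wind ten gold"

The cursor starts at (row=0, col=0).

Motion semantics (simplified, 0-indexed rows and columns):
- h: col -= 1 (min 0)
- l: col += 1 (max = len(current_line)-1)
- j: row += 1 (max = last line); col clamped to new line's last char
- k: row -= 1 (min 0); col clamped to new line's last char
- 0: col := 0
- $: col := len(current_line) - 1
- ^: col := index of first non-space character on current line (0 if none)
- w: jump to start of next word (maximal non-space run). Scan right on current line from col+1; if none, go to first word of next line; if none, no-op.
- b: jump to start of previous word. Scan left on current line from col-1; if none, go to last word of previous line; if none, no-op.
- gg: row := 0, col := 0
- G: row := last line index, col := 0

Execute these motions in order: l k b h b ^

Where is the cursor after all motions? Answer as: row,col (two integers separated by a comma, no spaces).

Answer: 0,3

Derivation:
After 1 (l): row=0 col=1 char='_'
After 2 (k): row=0 col=1 char='_'
After 3 (b): row=0 col=1 char='_'
After 4 (h): row=0 col=0 char='_'
After 5 (b): row=0 col=0 char='_'
After 6 (^): row=0 col=3 char='r'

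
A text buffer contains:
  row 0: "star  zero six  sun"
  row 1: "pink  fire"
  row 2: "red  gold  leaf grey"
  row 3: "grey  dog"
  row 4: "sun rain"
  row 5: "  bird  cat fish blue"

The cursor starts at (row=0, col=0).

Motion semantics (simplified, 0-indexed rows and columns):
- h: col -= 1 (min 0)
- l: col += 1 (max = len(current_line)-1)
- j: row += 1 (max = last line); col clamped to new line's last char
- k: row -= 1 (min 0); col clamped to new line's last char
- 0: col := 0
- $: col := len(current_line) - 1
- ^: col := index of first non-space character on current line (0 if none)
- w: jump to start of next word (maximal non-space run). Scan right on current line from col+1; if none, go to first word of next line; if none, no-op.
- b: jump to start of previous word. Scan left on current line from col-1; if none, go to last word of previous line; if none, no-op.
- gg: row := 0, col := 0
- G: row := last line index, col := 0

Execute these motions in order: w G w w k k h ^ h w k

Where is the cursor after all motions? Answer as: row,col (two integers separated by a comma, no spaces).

Answer: 2,6

Derivation:
After 1 (w): row=0 col=6 char='z'
After 2 (G): row=5 col=0 char='_'
After 3 (w): row=5 col=2 char='b'
After 4 (w): row=5 col=8 char='c'
After 5 (k): row=4 col=7 char='n'
After 6 (k): row=3 col=7 char='o'
After 7 (h): row=3 col=6 char='d'
After 8 (^): row=3 col=0 char='g'
After 9 (h): row=3 col=0 char='g'
After 10 (w): row=3 col=6 char='d'
After 11 (k): row=2 col=6 char='o'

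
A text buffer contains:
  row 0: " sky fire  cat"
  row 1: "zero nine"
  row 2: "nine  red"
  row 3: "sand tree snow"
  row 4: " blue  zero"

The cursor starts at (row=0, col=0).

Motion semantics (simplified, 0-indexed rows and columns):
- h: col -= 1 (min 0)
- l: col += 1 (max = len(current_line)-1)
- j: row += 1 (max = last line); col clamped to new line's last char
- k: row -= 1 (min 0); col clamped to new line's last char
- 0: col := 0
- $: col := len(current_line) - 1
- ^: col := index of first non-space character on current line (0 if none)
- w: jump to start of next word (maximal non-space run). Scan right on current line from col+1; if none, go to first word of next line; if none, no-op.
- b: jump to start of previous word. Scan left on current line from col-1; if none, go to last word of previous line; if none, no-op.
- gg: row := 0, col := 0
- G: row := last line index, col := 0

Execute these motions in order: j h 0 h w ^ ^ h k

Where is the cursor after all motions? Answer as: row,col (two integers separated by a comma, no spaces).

Answer: 0,0

Derivation:
After 1 (j): row=1 col=0 char='z'
After 2 (h): row=1 col=0 char='z'
After 3 (0): row=1 col=0 char='z'
After 4 (h): row=1 col=0 char='z'
After 5 (w): row=1 col=5 char='n'
After 6 (^): row=1 col=0 char='z'
After 7 (^): row=1 col=0 char='z'
After 8 (h): row=1 col=0 char='z'
After 9 (k): row=0 col=0 char='_'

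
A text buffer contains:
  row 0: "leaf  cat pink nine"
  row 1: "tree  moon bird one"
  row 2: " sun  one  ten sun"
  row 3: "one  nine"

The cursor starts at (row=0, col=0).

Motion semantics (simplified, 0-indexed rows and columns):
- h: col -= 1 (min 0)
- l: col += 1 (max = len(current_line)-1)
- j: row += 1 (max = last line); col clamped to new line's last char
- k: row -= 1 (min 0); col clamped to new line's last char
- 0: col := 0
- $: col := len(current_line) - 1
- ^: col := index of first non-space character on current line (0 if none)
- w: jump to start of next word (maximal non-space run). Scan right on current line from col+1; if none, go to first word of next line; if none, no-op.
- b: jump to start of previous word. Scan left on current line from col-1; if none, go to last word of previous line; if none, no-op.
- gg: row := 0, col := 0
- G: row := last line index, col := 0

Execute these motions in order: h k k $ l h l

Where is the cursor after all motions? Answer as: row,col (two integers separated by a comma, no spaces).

After 1 (h): row=0 col=0 char='l'
After 2 (k): row=0 col=0 char='l'
After 3 (k): row=0 col=0 char='l'
After 4 ($): row=0 col=18 char='e'
After 5 (l): row=0 col=18 char='e'
After 6 (h): row=0 col=17 char='n'
After 7 (l): row=0 col=18 char='e'

Answer: 0,18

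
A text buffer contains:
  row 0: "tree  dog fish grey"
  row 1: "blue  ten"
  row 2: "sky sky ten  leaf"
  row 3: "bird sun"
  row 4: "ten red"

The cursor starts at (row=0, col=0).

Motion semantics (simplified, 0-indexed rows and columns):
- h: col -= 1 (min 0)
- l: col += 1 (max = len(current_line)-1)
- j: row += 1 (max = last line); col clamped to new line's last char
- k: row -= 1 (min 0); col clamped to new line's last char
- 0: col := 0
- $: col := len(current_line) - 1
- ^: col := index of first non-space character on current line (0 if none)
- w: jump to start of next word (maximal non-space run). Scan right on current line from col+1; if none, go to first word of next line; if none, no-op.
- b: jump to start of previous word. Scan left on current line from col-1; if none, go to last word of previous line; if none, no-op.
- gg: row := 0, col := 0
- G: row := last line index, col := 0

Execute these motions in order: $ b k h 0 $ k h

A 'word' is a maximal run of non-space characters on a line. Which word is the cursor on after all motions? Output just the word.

Answer: grey

Derivation:
After 1 ($): row=0 col=18 char='y'
After 2 (b): row=0 col=15 char='g'
After 3 (k): row=0 col=15 char='g'
After 4 (h): row=0 col=14 char='_'
After 5 (0): row=0 col=0 char='t'
After 6 ($): row=0 col=18 char='y'
After 7 (k): row=0 col=18 char='y'
After 8 (h): row=0 col=17 char='e'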